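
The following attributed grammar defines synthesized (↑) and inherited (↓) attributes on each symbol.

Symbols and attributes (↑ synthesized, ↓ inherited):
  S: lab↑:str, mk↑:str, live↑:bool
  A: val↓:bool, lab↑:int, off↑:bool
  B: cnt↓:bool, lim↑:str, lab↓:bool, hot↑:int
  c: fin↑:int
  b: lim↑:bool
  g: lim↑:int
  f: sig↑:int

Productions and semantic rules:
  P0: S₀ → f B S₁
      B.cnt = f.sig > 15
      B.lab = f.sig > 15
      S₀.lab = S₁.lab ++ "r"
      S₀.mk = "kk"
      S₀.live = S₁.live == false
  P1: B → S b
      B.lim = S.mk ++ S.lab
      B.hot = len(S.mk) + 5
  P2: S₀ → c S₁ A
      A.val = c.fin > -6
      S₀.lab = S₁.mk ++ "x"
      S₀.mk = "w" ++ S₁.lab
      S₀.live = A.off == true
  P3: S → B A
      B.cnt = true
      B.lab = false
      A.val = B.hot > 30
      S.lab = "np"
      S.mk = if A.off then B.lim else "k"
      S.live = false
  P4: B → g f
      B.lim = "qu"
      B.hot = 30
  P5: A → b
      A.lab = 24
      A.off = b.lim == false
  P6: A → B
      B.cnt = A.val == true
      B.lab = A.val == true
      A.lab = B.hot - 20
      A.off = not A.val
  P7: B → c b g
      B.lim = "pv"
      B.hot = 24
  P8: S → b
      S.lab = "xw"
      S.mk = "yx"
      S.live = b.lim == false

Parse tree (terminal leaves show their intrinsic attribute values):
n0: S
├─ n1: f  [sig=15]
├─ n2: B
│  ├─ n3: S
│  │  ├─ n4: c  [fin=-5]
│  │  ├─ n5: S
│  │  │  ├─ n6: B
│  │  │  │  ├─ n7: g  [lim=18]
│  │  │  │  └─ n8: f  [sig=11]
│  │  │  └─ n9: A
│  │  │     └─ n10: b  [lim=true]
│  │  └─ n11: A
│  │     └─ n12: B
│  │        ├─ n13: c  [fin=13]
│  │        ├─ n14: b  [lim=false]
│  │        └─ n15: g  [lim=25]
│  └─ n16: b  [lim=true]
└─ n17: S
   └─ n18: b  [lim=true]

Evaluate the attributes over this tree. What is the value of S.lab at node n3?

1. n1.sig = 15  [terminal]
2. n2.cnt = false  [f.sig > 15]
3. n2.lab = false  [f.sig > 15]
4. n4.fin = -5  [terminal]
5. n6.cnt = true  [true]
6. n6.lab = false  [false]
7. n7.lim = 18  [terminal]
8. n8.sig = 11  [terminal]
9. n6.lim = "qu"  ["qu"]
10. n6.hot = 30  [30]
11. n9.val = false  [B.hot > 30]
12. n10.lim = true  [terminal]
13. n9.lab = 24  [24]
14. n9.off = false  [b.lim == false]
15. n5.lab = "np"  ["np"]
16. n5.mk = "k"  [if A.off then B.lim else "k"]
17. n5.live = false  [false]
18. n11.val = true  [c.fin > -6]
19. n12.cnt = true  [A.val == true]
20. n12.lab = true  [A.val == true]
21. n13.fin = 13  [terminal]
22. n14.lim = false  [terminal]
23. n15.lim = 25  [terminal]
24. n12.lim = "pv"  ["pv"]
25. n12.hot = 24  [24]
26. n11.lab = 4  [B.hot - 20]
27. n11.off = false  [not A.val]
28. n3.lab = "kx"  [S₁.mk ++ "x"]
29. n3.mk = "wnp"  ["w" ++ S₁.lab]
30. n3.live = false  [A.off == true]
31. n16.lim = true  [terminal]
32. n2.lim = "wnpkx"  [S.mk ++ S.lab]
33. n2.hot = 8  [len(S.mk) + 5]
34. n18.lim = true  [terminal]
35. n17.lab = "xw"  ["xw"]
36. n17.mk = "yx"  ["yx"]
37. n17.live = false  [b.lim == false]
38. n0.lab = "xwr"  [S₁.lab ++ "r"]
39. n0.mk = "kk"  ["kk"]
40. n0.live = true  [S₁.live == false]

"kx"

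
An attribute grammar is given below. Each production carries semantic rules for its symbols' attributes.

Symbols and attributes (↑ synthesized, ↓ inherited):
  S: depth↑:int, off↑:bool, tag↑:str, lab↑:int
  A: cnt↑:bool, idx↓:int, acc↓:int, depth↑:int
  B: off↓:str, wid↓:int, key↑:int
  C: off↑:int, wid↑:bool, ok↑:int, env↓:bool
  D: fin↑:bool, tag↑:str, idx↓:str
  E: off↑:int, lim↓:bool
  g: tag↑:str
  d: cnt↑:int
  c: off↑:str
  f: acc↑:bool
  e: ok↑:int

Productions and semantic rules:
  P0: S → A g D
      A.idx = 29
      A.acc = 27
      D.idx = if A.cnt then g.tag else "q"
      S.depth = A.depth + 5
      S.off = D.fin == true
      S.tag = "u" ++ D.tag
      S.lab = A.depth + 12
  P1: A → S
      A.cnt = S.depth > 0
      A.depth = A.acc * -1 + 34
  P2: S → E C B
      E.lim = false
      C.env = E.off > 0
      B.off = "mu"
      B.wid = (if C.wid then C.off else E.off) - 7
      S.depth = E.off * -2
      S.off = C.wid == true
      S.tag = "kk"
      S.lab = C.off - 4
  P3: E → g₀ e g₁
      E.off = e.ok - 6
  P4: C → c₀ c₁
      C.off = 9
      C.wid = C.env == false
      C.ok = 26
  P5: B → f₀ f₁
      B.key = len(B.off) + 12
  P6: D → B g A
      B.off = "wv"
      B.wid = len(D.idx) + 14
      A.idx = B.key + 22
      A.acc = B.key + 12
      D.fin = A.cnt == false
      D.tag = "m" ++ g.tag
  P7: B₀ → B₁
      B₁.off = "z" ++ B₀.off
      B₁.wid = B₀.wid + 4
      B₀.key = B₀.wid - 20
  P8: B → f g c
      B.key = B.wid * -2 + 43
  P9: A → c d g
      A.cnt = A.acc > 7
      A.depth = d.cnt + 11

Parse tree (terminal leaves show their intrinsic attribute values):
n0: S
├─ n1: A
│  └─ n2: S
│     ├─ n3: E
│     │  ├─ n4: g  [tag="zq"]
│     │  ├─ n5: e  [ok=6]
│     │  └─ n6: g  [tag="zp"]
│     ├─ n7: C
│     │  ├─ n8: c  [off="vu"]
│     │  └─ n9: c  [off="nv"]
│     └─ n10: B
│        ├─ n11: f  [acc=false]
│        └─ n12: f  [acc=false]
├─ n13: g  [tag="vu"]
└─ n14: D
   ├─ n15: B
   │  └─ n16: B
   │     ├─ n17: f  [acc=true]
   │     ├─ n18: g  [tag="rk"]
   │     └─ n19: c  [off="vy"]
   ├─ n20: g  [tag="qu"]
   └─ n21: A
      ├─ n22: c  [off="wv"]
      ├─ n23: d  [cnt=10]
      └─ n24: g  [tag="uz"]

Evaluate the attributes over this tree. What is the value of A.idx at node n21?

1. n1.idx = 29  [29]
2. n1.acc = 27  [27]
3. n3.lim = false  [false]
4. n4.tag = "zq"  [terminal]
5. n5.ok = 6  [terminal]
6. n6.tag = "zp"  [terminal]
7. n3.off = 0  [e.ok - 6]
8. n7.env = false  [E.off > 0]
9. n8.off = "vu"  [terminal]
10. n9.off = "nv"  [terminal]
11. n7.off = 9  [9]
12. n7.wid = true  [C.env == false]
13. n7.ok = 26  [26]
14. n10.off = "mu"  ["mu"]
15. n10.wid = 2  [(if C.wid then C.off else E.off) - 7]
16. n11.acc = false  [terminal]
17. n12.acc = false  [terminal]
18. n10.key = 14  [len(B.off) + 12]
19. n2.depth = 0  [E.off * -2]
20. n2.off = true  [C.wid == true]
21. n2.tag = "kk"  ["kk"]
22. n2.lab = 5  [C.off - 4]
23. n1.cnt = false  [S.depth > 0]
24. n1.depth = 7  [A.acc * -1 + 34]
25. n13.tag = "vu"  [terminal]
26. n14.idx = "q"  [if A.cnt then g.tag else "q"]
27. n15.off = "wv"  ["wv"]
28. n15.wid = 15  [len(D.idx) + 14]
29. n16.off = "zwv"  ["z" ++ B₀.off]
30. n16.wid = 19  [B₀.wid + 4]
31. n17.acc = true  [terminal]
32. n18.tag = "rk"  [terminal]
33. n19.off = "vy"  [terminal]
34. n16.key = 5  [B.wid * -2 + 43]
35. n15.key = -5  [B₀.wid - 20]
36. n20.tag = "qu"  [terminal]
37. n21.idx = 17  [B.key + 22]
38. n21.acc = 7  [B.key + 12]
39. n22.off = "wv"  [terminal]
40. n23.cnt = 10  [terminal]
41. n24.tag = "uz"  [terminal]
42. n21.cnt = false  [A.acc > 7]
43. n21.depth = 21  [d.cnt + 11]
44. n14.fin = true  [A.cnt == false]
45. n14.tag = "mqu"  ["m" ++ g.tag]
46. n0.depth = 12  [A.depth + 5]
47. n0.off = true  [D.fin == true]
48. n0.tag = "umqu"  ["u" ++ D.tag]
49. n0.lab = 19  [A.depth + 12]

17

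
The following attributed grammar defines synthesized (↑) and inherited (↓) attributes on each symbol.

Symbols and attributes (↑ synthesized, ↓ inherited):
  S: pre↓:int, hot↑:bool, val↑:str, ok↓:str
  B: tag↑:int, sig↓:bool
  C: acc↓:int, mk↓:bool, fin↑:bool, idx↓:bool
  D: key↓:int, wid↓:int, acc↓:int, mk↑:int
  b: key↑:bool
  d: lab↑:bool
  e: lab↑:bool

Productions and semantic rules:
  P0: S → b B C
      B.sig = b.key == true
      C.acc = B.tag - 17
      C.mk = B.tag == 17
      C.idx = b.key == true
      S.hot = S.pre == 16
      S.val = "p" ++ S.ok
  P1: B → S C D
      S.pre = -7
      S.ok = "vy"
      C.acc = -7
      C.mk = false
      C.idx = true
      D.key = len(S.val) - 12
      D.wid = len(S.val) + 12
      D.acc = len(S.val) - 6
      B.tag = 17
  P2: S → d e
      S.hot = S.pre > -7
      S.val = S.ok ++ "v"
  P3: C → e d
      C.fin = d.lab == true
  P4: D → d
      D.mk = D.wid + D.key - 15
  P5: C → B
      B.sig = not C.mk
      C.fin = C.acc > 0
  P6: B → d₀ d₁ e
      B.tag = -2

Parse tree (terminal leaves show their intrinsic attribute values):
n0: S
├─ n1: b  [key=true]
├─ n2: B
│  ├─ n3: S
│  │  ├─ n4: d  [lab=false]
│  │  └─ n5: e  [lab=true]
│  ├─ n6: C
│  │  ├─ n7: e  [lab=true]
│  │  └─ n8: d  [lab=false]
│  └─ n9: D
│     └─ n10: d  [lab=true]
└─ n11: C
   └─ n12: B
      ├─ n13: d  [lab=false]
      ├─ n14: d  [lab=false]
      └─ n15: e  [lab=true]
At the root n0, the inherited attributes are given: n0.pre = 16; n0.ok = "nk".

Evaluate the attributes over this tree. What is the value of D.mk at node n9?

1. n0.pre = 16  [given at root]
2. n0.ok = "nk"  [given at root]
3. n1.key = true  [terminal]
4. n2.sig = true  [b.key == true]
5. n3.pre = -7  [-7]
6. n3.ok = "vy"  ["vy"]
7. n4.lab = false  [terminal]
8. n5.lab = true  [terminal]
9. n3.hot = false  [S.pre > -7]
10. n3.val = "vyv"  [S.ok ++ "v"]
11. n6.acc = -7  [-7]
12. n6.mk = false  [false]
13. n6.idx = true  [true]
14. n7.lab = true  [terminal]
15. n8.lab = false  [terminal]
16. n6.fin = false  [d.lab == true]
17. n9.key = -9  [len(S.val) - 12]
18. n9.wid = 15  [len(S.val) + 12]
19. n9.acc = -3  [len(S.val) - 6]
20. n10.lab = true  [terminal]
21. n9.mk = -9  [D.wid + D.key - 15]
22. n2.tag = 17  [17]
23. n11.acc = 0  [B.tag - 17]
24. n11.mk = true  [B.tag == 17]
25. n11.idx = true  [b.key == true]
26. n12.sig = false  [not C.mk]
27. n13.lab = false  [terminal]
28. n14.lab = false  [terminal]
29. n15.lab = true  [terminal]
30. n12.tag = -2  [-2]
31. n11.fin = false  [C.acc > 0]
32. n0.hot = true  [S.pre == 16]
33. n0.val = "pnk"  ["p" ++ S.ok]

-9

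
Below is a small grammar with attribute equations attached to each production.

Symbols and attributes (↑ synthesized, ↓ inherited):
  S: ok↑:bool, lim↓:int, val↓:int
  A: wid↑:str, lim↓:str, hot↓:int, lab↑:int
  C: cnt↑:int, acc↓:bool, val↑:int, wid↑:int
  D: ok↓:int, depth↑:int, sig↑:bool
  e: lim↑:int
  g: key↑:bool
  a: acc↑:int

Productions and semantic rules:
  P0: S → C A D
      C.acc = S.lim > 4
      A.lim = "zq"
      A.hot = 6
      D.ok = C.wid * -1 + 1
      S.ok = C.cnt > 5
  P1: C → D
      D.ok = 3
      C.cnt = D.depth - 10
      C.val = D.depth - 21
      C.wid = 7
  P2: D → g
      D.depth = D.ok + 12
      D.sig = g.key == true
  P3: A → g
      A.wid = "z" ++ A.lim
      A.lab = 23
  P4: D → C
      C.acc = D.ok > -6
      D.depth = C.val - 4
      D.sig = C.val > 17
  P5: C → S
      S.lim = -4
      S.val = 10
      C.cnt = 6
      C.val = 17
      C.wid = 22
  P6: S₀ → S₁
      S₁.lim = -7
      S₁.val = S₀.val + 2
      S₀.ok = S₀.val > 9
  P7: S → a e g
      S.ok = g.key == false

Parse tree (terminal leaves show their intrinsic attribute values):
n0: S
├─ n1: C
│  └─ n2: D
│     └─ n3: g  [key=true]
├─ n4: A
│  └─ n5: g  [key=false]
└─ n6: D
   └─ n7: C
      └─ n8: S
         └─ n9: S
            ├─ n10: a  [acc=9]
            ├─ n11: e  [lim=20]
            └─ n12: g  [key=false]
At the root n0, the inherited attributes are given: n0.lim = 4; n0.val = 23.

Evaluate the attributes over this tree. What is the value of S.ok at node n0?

1. n0.lim = 4  [given at root]
2. n0.val = 23  [given at root]
3. n1.acc = false  [S.lim > 4]
4. n2.ok = 3  [3]
5. n3.key = true  [terminal]
6. n2.depth = 15  [D.ok + 12]
7. n2.sig = true  [g.key == true]
8. n1.cnt = 5  [D.depth - 10]
9. n1.val = -6  [D.depth - 21]
10. n1.wid = 7  [7]
11. n4.lim = "zq"  ["zq"]
12. n4.hot = 6  [6]
13. n5.key = false  [terminal]
14. n4.wid = "zzq"  ["z" ++ A.lim]
15. n4.lab = 23  [23]
16. n6.ok = -6  [C.wid * -1 + 1]
17. n7.acc = false  [D.ok > -6]
18. n8.lim = -4  [-4]
19. n8.val = 10  [10]
20. n9.lim = -7  [-7]
21. n9.val = 12  [S₀.val + 2]
22. n10.acc = 9  [terminal]
23. n11.lim = 20  [terminal]
24. n12.key = false  [terminal]
25. n9.ok = true  [g.key == false]
26. n8.ok = true  [S₀.val > 9]
27. n7.cnt = 6  [6]
28. n7.val = 17  [17]
29. n7.wid = 22  [22]
30. n6.depth = 13  [C.val - 4]
31. n6.sig = false  [C.val > 17]
32. n0.ok = false  [C.cnt > 5]

false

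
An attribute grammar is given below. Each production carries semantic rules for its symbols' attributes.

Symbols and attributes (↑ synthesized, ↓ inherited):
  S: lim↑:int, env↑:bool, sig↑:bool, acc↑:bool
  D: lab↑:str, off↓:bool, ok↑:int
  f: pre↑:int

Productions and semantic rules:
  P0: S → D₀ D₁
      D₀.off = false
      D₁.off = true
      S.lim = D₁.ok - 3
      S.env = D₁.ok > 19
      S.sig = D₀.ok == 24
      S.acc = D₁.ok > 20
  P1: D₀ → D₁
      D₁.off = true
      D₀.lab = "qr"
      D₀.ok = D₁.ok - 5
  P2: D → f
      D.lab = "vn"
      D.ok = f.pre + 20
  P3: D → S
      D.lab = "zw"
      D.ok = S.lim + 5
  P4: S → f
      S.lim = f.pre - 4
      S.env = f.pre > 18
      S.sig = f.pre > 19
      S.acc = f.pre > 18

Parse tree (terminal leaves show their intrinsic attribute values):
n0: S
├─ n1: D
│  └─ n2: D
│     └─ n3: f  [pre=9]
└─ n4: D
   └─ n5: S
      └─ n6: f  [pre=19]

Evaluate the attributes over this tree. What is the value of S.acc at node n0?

1. n1.off = false  [false]
2. n2.off = true  [true]
3. n3.pre = 9  [terminal]
4. n2.lab = "vn"  ["vn"]
5. n2.ok = 29  [f.pre + 20]
6. n1.lab = "qr"  ["qr"]
7. n1.ok = 24  [D₁.ok - 5]
8. n4.off = true  [true]
9. n6.pre = 19  [terminal]
10. n5.lim = 15  [f.pre - 4]
11. n5.env = true  [f.pre > 18]
12. n5.sig = false  [f.pre > 19]
13. n5.acc = true  [f.pre > 18]
14. n4.lab = "zw"  ["zw"]
15. n4.ok = 20  [S.lim + 5]
16. n0.lim = 17  [D₁.ok - 3]
17. n0.env = true  [D₁.ok > 19]
18. n0.sig = true  [D₀.ok == 24]
19. n0.acc = false  [D₁.ok > 20]

false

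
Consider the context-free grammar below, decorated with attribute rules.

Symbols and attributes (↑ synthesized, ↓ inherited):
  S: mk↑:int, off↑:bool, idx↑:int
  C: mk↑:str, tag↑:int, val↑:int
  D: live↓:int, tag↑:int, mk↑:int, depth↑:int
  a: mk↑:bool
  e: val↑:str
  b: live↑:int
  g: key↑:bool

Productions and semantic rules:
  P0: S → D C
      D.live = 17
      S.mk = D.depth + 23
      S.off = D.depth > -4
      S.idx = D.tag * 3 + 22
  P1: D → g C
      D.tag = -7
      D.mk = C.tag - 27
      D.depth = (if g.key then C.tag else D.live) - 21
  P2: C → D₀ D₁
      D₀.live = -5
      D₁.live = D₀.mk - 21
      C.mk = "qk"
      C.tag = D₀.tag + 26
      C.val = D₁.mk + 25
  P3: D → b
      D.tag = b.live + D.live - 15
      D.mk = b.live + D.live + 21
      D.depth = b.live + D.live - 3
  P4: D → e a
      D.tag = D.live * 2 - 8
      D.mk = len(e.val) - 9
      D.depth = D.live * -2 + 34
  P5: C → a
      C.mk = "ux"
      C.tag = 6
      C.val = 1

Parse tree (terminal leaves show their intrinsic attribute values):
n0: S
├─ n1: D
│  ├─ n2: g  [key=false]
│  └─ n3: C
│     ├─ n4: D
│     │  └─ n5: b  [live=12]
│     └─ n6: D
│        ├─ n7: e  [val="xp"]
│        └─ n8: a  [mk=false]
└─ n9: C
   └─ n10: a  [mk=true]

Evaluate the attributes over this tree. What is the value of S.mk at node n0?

1. n1.live = 17  [17]
2. n2.key = false  [terminal]
3. n4.live = -5  [-5]
4. n5.live = 12  [terminal]
5. n4.tag = -8  [b.live + D.live - 15]
6. n4.mk = 28  [b.live + D.live + 21]
7. n4.depth = 4  [b.live + D.live - 3]
8. n6.live = 7  [D₀.mk - 21]
9. n7.val = "xp"  [terminal]
10. n8.mk = false  [terminal]
11. n6.tag = 6  [D.live * 2 - 8]
12. n6.mk = -7  [len(e.val) - 9]
13. n6.depth = 20  [D.live * -2 + 34]
14. n3.mk = "qk"  ["qk"]
15. n3.tag = 18  [D₀.tag + 26]
16. n3.val = 18  [D₁.mk + 25]
17. n1.tag = -7  [-7]
18. n1.mk = -9  [C.tag - 27]
19. n1.depth = -4  [(if g.key then C.tag else D.live) - 21]
20. n10.mk = true  [terminal]
21. n9.mk = "ux"  ["ux"]
22. n9.tag = 6  [6]
23. n9.val = 1  [1]
24. n0.mk = 19  [D.depth + 23]
25. n0.off = false  [D.depth > -4]
26. n0.idx = 1  [D.tag * 3 + 22]

19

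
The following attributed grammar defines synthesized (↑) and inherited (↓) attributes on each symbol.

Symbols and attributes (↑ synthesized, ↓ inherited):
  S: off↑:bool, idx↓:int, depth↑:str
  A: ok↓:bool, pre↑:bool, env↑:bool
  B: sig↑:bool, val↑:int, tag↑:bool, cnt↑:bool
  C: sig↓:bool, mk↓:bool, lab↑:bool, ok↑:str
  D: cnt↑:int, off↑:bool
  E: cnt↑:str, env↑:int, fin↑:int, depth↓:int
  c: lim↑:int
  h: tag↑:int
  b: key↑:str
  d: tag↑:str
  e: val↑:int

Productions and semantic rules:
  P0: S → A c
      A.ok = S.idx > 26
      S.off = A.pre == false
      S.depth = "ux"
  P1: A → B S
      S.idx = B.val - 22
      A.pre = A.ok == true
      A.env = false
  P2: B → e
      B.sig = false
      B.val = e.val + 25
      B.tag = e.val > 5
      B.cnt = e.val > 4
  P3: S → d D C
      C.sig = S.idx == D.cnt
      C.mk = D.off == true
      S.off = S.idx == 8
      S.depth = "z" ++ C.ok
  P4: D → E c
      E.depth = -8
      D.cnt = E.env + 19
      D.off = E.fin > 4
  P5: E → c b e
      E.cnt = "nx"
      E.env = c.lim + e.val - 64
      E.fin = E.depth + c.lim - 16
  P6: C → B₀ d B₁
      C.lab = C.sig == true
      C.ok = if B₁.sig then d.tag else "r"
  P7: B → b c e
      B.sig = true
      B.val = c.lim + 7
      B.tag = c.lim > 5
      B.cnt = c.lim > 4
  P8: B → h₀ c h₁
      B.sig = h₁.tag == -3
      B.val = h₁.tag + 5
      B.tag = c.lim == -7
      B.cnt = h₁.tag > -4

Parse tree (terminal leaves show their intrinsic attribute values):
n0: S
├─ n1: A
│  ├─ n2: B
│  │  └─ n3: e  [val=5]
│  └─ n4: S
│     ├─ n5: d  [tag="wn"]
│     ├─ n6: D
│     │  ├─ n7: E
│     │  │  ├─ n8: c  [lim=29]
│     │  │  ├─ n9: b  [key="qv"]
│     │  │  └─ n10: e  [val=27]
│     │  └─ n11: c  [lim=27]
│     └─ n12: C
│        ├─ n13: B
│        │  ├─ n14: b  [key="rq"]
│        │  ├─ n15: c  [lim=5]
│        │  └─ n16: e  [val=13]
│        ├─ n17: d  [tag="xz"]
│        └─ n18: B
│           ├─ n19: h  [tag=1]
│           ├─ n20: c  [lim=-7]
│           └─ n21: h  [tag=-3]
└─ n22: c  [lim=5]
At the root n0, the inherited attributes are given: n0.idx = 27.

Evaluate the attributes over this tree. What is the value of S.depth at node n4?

"zxz"

1. n0.idx = 27  [given at root]
2. n1.ok = true  [S.idx > 26]
3. n3.val = 5  [terminal]
4. n2.sig = false  [false]
5. n2.val = 30  [e.val + 25]
6. n2.tag = false  [e.val > 5]
7. n2.cnt = true  [e.val > 4]
8. n4.idx = 8  [B.val - 22]
9. n5.tag = "wn"  [terminal]
10. n7.depth = -8  [-8]
11. n8.lim = 29  [terminal]
12. n9.key = "qv"  [terminal]
13. n10.val = 27  [terminal]
14. n7.cnt = "nx"  ["nx"]
15. n7.env = -8  [c.lim + e.val - 64]
16. n7.fin = 5  [E.depth + c.lim - 16]
17. n11.lim = 27  [terminal]
18. n6.cnt = 11  [E.env + 19]
19. n6.off = true  [E.fin > 4]
20. n12.sig = false  [S.idx == D.cnt]
21. n12.mk = true  [D.off == true]
22. n14.key = "rq"  [terminal]
23. n15.lim = 5  [terminal]
24. n16.val = 13  [terminal]
25. n13.sig = true  [true]
26. n13.val = 12  [c.lim + 7]
27. n13.tag = false  [c.lim > 5]
28. n13.cnt = true  [c.lim > 4]
29. n17.tag = "xz"  [terminal]
30. n19.tag = 1  [terminal]
31. n20.lim = -7  [terminal]
32. n21.tag = -3  [terminal]
33. n18.sig = true  [h₁.tag == -3]
34. n18.val = 2  [h₁.tag + 5]
35. n18.tag = true  [c.lim == -7]
36. n18.cnt = true  [h₁.tag > -4]
37. n12.lab = false  [C.sig == true]
38. n12.ok = "xz"  [if B₁.sig then d.tag else "r"]
39. n4.off = true  [S.idx == 8]
40. n4.depth = "zxz"  ["z" ++ C.ok]
41. n1.pre = true  [A.ok == true]
42. n1.env = false  [false]
43. n22.lim = 5  [terminal]
44. n0.off = false  [A.pre == false]
45. n0.depth = "ux"  ["ux"]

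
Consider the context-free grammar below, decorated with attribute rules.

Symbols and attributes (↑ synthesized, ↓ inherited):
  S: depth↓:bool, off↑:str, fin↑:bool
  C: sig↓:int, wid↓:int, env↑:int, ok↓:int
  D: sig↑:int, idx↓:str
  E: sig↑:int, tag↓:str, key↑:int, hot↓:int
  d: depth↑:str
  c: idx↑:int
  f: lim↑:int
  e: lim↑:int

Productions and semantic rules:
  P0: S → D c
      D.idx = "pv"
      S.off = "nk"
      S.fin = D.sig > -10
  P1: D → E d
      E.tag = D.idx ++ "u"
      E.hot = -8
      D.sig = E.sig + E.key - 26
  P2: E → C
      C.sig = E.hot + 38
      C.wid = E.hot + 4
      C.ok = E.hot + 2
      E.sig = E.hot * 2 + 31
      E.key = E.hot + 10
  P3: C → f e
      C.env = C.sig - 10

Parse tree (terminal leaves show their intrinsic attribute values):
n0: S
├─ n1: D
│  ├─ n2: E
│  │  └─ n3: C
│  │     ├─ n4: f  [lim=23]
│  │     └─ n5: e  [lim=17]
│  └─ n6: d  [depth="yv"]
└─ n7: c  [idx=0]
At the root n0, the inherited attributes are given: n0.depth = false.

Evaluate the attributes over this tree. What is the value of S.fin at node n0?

1. n0.depth = false  [given at root]
2. n1.idx = "pv"  ["pv"]
3. n2.tag = "pvu"  [D.idx ++ "u"]
4. n2.hot = -8  [-8]
5. n3.sig = 30  [E.hot + 38]
6. n3.wid = -4  [E.hot + 4]
7. n3.ok = -6  [E.hot + 2]
8. n4.lim = 23  [terminal]
9. n5.lim = 17  [terminal]
10. n3.env = 20  [C.sig - 10]
11. n2.sig = 15  [E.hot * 2 + 31]
12. n2.key = 2  [E.hot + 10]
13. n6.depth = "yv"  [terminal]
14. n1.sig = -9  [E.sig + E.key - 26]
15. n7.idx = 0  [terminal]
16. n0.off = "nk"  ["nk"]
17. n0.fin = true  [D.sig > -10]

true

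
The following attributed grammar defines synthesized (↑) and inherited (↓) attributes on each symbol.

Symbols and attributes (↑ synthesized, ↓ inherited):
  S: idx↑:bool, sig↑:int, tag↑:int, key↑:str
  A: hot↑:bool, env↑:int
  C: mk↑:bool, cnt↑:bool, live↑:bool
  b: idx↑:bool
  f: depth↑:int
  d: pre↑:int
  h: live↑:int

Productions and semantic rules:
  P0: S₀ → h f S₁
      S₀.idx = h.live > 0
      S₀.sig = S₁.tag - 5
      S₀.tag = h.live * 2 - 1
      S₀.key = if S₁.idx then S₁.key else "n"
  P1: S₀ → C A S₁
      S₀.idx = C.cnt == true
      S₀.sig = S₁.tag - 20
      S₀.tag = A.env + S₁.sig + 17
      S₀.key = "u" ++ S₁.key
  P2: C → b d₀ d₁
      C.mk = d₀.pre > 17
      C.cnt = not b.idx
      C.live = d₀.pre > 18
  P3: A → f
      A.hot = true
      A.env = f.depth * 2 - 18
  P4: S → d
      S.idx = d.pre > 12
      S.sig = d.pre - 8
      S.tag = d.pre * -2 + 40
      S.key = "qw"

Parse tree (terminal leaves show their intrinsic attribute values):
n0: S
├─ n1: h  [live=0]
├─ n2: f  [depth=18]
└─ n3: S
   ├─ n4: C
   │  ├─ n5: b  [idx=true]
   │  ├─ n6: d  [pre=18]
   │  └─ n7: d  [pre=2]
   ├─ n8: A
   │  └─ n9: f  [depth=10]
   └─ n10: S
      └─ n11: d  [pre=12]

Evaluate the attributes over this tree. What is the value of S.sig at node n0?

18

1. n1.live = 0  [terminal]
2. n2.depth = 18  [terminal]
3. n5.idx = true  [terminal]
4. n6.pre = 18  [terminal]
5. n7.pre = 2  [terminal]
6. n4.mk = true  [d₀.pre > 17]
7. n4.cnt = false  [not b.idx]
8. n4.live = false  [d₀.pre > 18]
9. n9.depth = 10  [terminal]
10. n8.hot = true  [true]
11. n8.env = 2  [f.depth * 2 - 18]
12. n11.pre = 12  [terminal]
13. n10.idx = false  [d.pre > 12]
14. n10.sig = 4  [d.pre - 8]
15. n10.tag = 16  [d.pre * -2 + 40]
16. n10.key = "qw"  ["qw"]
17. n3.idx = false  [C.cnt == true]
18. n3.sig = -4  [S₁.tag - 20]
19. n3.tag = 23  [A.env + S₁.sig + 17]
20. n3.key = "uqw"  ["u" ++ S₁.key]
21. n0.idx = false  [h.live > 0]
22. n0.sig = 18  [S₁.tag - 5]
23. n0.tag = -1  [h.live * 2 - 1]
24. n0.key = "n"  [if S₁.idx then S₁.key else "n"]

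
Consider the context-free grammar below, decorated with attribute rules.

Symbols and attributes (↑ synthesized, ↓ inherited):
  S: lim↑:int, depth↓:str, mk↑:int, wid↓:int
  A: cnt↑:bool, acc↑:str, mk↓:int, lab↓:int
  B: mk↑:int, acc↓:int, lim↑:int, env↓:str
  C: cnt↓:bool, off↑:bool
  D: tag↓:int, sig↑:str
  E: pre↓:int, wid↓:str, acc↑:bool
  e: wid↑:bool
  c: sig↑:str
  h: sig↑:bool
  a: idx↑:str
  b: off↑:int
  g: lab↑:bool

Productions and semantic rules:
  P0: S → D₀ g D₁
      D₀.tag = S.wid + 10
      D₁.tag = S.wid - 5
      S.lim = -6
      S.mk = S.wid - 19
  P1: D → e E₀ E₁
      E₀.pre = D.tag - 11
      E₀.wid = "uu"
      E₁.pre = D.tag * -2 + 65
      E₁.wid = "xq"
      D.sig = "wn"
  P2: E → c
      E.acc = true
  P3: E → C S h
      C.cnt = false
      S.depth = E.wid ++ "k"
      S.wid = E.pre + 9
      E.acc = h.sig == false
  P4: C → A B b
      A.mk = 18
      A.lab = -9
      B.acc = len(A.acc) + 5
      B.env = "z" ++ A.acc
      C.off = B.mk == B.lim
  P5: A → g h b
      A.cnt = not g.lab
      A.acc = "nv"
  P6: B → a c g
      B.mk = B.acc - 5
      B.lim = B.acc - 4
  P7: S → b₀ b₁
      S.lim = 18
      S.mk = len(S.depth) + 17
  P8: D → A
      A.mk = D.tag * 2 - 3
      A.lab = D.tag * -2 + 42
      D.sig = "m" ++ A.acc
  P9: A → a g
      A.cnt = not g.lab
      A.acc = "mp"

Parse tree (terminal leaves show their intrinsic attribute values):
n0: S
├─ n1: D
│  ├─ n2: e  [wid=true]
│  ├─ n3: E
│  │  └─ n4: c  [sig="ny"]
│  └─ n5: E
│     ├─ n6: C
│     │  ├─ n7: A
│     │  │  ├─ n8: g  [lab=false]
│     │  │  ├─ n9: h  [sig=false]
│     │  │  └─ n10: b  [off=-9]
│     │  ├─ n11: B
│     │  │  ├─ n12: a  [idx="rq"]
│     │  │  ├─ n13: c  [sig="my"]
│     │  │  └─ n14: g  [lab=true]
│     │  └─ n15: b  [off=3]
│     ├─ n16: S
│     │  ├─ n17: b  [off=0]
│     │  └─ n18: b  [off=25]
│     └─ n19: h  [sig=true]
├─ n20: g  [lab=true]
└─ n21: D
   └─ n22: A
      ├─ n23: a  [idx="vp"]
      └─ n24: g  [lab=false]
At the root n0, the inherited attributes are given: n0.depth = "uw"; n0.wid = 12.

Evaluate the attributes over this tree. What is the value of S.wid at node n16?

1. n0.depth = "uw"  [given at root]
2. n0.wid = 12  [given at root]
3. n1.tag = 22  [S.wid + 10]
4. n2.wid = true  [terminal]
5. n3.pre = 11  [D.tag - 11]
6. n3.wid = "uu"  ["uu"]
7. n4.sig = "ny"  [terminal]
8. n3.acc = true  [true]
9. n5.pre = 21  [D.tag * -2 + 65]
10. n5.wid = "xq"  ["xq"]
11. n6.cnt = false  [false]
12. n7.mk = 18  [18]
13. n7.lab = -9  [-9]
14. n8.lab = false  [terminal]
15. n9.sig = false  [terminal]
16. n10.off = -9  [terminal]
17. n7.cnt = true  [not g.lab]
18. n7.acc = "nv"  ["nv"]
19. n11.acc = 7  [len(A.acc) + 5]
20. n11.env = "znv"  ["z" ++ A.acc]
21. n12.idx = "rq"  [terminal]
22. n13.sig = "my"  [terminal]
23. n14.lab = true  [terminal]
24. n11.mk = 2  [B.acc - 5]
25. n11.lim = 3  [B.acc - 4]
26. n15.off = 3  [terminal]
27. n6.off = false  [B.mk == B.lim]
28. n16.depth = "xqk"  [E.wid ++ "k"]
29. n16.wid = 30  [E.pre + 9]
30. n17.off = 0  [terminal]
31. n18.off = 25  [terminal]
32. n16.lim = 18  [18]
33. n16.mk = 20  [len(S.depth) + 17]
34. n19.sig = true  [terminal]
35. n5.acc = false  [h.sig == false]
36. n1.sig = "wn"  ["wn"]
37. n20.lab = true  [terminal]
38. n21.tag = 7  [S.wid - 5]
39. n22.mk = 11  [D.tag * 2 - 3]
40. n22.lab = 28  [D.tag * -2 + 42]
41. n23.idx = "vp"  [terminal]
42. n24.lab = false  [terminal]
43. n22.cnt = true  [not g.lab]
44. n22.acc = "mp"  ["mp"]
45. n21.sig = "mmp"  ["m" ++ A.acc]
46. n0.lim = -6  [-6]
47. n0.mk = -7  [S.wid - 19]

30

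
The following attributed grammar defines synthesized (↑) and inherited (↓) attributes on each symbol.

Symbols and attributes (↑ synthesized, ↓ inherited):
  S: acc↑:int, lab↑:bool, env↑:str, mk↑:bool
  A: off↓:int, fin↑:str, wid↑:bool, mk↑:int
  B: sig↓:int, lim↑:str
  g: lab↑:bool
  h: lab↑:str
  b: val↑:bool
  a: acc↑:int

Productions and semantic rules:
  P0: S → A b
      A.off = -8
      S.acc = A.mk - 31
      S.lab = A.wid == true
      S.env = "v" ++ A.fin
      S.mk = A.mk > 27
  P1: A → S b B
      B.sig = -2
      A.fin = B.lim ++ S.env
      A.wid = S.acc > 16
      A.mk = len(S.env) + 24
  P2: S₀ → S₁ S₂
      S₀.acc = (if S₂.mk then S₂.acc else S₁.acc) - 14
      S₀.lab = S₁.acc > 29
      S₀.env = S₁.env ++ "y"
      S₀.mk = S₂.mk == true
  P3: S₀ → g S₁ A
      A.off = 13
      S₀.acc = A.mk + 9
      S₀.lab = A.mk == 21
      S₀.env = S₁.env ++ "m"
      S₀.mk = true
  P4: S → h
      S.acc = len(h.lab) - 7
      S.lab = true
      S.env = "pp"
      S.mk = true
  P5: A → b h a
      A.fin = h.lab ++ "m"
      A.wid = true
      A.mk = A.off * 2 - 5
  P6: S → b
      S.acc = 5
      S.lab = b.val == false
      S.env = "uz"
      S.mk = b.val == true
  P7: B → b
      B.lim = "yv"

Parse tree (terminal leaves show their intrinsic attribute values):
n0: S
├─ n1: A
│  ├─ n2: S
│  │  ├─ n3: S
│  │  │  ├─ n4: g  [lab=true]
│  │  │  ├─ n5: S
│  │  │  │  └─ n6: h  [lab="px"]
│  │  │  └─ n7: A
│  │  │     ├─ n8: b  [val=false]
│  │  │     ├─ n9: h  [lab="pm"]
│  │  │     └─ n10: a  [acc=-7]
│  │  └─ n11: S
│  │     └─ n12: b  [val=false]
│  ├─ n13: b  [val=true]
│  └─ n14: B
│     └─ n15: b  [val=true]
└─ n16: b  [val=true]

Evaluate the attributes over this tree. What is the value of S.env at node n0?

1. n1.off = -8  [-8]
2. n4.lab = true  [terminal]
3. n6.lab = "px"  [terminal]
4. n5.acc = -5  [len(h.lab) - 7]
5. n5.lab = true  [true]
6. n5.env = "pp"  ["pp"]
7. n5.mk = true  [true]
8. n7.off = 13  [13]
9. n8.val = false  [terminal]
10. n9.lab = "pm"  [terminal]
11. n10.acc = -7  [terminal]
12. n7.fin = "pmm"  [h.lab ++ "m"]
13. n7.wid = true  [true]
14. n7.mk = 21  [A.off * 2 - 5]
15. n3.acc = 30  [A.mk + 9]
16. n3.lab = true  [A.mk == 21]
17. n3.env = "ppm"  [S₁.env ++ "m"]
18. n3.mk = true  [true]
19. n12.val = false  [terminal]
20. n11.acc = 5  [5]
21. n11.lab = true  [b.val == false]
22. n11.env = "uz"  ["uz"]
23. n11.mk = false  [b.val == true]
24. n2.acc = 16  [(if S₂.mk then S₂.acc else S₁.acc) - 14]
25. n2.lab = true  [S₁.acc > 29]
26. n2.env = "ppmy"  [S₁.env ++ "y"]
27. n2.mk = false  [S₂.mk == true]
28. n13.val = true  [terminal]
29. n14.sig = -2  [-2]
30. n15.val = true  [terminal]
31. n14.lim = "yv"  ["yv"]
32. n1.fin = "yvppmy"  [B.lim ++ S.env]
33. n1.wid = false  [S.acc > 16]
34. n1.mk = 28  [len(S.env) + 24]
35. n16.val = true  [terminal]
36. n0.acc = -3  [A.mk - 31]
37. n0.lab = false  [A.wid == true]
38. n0.env = "vyvppmy"  ["v" ++ A.fin]
39. n0.mk = true  [A.mk > 27]

"vyvppmy"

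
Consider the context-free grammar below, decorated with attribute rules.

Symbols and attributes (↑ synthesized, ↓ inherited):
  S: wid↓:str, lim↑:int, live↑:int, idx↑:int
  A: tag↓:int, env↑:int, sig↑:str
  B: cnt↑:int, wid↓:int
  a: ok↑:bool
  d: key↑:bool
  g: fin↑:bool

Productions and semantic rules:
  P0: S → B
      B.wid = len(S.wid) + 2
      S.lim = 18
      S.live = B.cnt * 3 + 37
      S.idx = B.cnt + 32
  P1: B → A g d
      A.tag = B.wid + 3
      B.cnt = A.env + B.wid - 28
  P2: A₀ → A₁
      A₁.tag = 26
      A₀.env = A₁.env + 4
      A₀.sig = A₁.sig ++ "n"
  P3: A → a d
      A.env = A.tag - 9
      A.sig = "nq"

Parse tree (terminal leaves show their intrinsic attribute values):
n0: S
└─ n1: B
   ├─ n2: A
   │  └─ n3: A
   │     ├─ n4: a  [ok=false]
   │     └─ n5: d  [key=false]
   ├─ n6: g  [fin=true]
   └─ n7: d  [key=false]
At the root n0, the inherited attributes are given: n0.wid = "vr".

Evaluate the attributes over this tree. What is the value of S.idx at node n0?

1. n0.wid = "vr"  [given at root]
2. n1.wid = 4  [len(S.wid) + 2]
3. n2.tag = 7  [B.wid + 3]
4. n3.tag = 26  [26]
5. n4.ok = false  [terminal]
6. n5.key = false  [terminal]
7. n3.env = 17  [A.tag - 9]
8. n3.sig = "nq"  ["nq"]
9. n2.env = 21  [A₁.env + 4]
10. n2.sig = "nqn"  [A₁.sig ++ "n"]
11. n6.fin = true  [terminal]
12. n7.key = false  [terminal]
13. n1.cnt = -3  [A.env + B.wid - 28]
14. n0.lim = 18  [18]
15. n0.live = 28  [B.cnt * 3 + 37]
16. n0.idx = 29  [B.cnt + 32]

29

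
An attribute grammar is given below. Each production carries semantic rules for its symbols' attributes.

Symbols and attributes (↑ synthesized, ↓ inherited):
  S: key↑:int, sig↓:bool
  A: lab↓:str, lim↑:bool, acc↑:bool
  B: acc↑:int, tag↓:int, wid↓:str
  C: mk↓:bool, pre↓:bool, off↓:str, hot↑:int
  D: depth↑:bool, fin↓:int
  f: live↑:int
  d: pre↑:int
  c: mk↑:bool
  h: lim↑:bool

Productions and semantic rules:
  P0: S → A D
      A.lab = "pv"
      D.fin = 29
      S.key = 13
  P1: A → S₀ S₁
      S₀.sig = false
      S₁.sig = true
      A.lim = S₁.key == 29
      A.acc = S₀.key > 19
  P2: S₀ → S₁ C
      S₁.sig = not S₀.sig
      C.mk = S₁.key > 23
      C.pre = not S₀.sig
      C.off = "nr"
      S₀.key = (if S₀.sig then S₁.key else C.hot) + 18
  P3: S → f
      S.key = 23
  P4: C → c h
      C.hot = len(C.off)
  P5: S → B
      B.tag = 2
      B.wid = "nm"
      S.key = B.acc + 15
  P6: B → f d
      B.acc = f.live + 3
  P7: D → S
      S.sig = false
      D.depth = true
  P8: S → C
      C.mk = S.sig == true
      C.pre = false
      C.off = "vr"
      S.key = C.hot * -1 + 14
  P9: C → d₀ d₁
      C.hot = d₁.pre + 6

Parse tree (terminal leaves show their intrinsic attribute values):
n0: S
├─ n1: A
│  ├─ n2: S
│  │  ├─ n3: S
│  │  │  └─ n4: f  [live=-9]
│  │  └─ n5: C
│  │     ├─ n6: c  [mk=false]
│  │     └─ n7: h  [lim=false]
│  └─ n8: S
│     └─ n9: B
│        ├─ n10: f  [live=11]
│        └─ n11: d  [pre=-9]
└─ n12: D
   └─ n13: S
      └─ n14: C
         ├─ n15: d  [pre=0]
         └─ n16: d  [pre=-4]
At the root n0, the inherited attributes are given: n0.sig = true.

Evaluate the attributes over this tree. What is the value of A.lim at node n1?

true

1. n0.sig = true  [given at root]
2. n1.lab = "pv"  ["pv"]
3. n2.sig = false  [false]
4. n3.sig = true  [not S₀.sig]
5. n4.live = -9  [terminal]
6. n3.key = 23  [23]
7. n5.mk = false  [S₁.key > 23]
8. n5.pre = true  [not S₀.sig]
9. n5.off = "nr"  ["nr"]
10. n6.mk = false  [terminal]
11. n7.lim = false  [terminal]
12. n5.hot = 2  [len(C.off)]
13. n2.key = 20  [(if S₀.sig then S₁.key else C.hot) + 18]
14. n8.sig = true  [true]
15. n9.tag = 2  [2]
16. n9.wid = "nm"  ["nm"]
17. n10.live = 11  [terminal]
18. n11.pre = -9  [terminal]
19. n9.acc = 14  [f.live + 3]
20. n8.key = 29  [B.acc + 15]
21. n1.lim = true  [S₁.key == 29]
22. n1.acc = true  [S₀.key > 19]
23. n12.fin = 29  [29]
24. n13.sig = false  [false]
25. n14.mk = false  [S.sig == true]
26. n14.pre = false  [false]
27. n14.off = "vr"  ["vr"]
28. n15.pre = 0  [terminal]
29. n16.pre = -4  [terminal]
30. n14.hot = 2  [d₁.pre + 6]
31. n13.key = 12  [C.hot * -1 + 14]
32. n12.depth = true  [true]
33. n0.key = 13  [13]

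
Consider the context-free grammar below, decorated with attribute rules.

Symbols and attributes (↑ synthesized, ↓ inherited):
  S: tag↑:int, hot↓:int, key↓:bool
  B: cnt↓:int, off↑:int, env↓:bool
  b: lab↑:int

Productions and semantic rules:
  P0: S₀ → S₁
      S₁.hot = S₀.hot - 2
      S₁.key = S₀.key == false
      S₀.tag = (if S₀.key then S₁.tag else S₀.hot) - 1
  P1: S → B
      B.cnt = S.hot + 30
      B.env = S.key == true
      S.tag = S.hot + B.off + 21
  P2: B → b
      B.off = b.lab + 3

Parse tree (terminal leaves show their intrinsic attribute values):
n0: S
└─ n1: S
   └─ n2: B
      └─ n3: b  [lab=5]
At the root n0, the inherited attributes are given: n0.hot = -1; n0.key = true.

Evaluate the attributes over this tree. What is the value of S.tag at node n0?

1. n0.hot = -1  [given at root]
2. n0.key = true  [given at root]
3. n1.hot = -3  [S₀.hot - 2]
4. n1.key = false  [S₀.key == false]
5. n2.cnt = 27  [S.hot + 30]
6. n2.env = false  [S.key == true]
7. n3.lab = 5  [terminal]
8. n2.off = 8  [b.lab + 3]
9. n1.tag = 26  [S.hot + B.off + 21]
10. n0.tag = 25  [(if S₀.key then S₁.tag else S₀.hot) - 1]

25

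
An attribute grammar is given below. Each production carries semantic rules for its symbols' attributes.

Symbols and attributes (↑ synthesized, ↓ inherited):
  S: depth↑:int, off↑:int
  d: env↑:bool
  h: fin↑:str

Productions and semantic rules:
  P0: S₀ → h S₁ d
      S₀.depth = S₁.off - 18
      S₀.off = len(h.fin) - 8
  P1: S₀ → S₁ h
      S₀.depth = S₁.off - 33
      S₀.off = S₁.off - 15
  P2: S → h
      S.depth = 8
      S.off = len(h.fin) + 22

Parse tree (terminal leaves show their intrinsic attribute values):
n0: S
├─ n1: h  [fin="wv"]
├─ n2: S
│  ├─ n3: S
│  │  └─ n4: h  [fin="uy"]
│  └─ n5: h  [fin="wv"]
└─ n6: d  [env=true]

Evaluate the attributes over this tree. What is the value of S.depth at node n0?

1. n1.fin = "wv"  [terminal]
2. n4.fin = "uy"  [terminal]
3. n3.depth = 8  [8]
4. n3.off = 24  [len(h.fin) + 22]
5. n5.fin = "wv"  [terminal]
6. n2.depth = -9  [S₁.off - 33]
7. n2.off = 9  [S₁.off - 15]
8. n6.env = true  [terminal]
9. n0.depth = -9  [S₁.off - 18]
10. n0.off = -6  [len(h.fin) - 8]

-9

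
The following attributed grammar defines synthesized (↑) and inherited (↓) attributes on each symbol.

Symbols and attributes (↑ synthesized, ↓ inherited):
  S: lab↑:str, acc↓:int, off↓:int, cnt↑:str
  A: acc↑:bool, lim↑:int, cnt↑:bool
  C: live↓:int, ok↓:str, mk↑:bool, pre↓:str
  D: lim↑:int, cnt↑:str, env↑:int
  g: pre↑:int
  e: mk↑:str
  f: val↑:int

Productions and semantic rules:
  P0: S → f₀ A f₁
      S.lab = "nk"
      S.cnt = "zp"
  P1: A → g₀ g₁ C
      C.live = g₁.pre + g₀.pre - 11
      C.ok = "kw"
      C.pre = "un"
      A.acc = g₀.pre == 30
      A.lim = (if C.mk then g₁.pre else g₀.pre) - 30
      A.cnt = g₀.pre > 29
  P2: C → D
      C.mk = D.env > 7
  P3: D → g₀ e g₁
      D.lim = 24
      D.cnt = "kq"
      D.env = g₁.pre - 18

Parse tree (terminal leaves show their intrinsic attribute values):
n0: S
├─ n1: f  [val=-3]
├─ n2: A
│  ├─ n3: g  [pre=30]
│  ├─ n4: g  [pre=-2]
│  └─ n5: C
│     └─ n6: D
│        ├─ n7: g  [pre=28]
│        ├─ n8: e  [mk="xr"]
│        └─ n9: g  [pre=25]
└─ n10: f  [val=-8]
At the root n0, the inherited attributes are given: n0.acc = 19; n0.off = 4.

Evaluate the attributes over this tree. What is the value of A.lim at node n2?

0

1. n0.acc = 19  [given at root]
2. n0.off = 4  [given at root]
3. n1.val = -3  [terminal]
4. n3.pre = 30  [terminal]
5. n4.pre = -2  [terminal]
6. n5.live = 17  [g₁.pre + g₀.pre - 11]
7. n5.ok = "kw"  ["kw"]
8. n5.pre = "un"  ["un"]
9. n7.pre = 28  [terminal]
10. n8.mk = "xr"  [terminal]
11. n9.pre = 25  [terminal]
12. n6.lim = 24  [24]
13. n6.cnt = "kq"  ["kq"]
14. n6.env = 7  [g₁.pre - 18]
15. n5.mk = false  [D.env > 7]
16. n2.acc = true  [g₀.pre == 30]
17. n2.lim = 0  [(if C.mk then g₁.pre else g₀.pre) - 30]
18. n2.cnt = true  [g₀.pre > 29]
19. n10.val = -8  [terminal]
20. n0.lab = "nk"  ["nk"]
21. n0.cnt = "zp"  ["zp"]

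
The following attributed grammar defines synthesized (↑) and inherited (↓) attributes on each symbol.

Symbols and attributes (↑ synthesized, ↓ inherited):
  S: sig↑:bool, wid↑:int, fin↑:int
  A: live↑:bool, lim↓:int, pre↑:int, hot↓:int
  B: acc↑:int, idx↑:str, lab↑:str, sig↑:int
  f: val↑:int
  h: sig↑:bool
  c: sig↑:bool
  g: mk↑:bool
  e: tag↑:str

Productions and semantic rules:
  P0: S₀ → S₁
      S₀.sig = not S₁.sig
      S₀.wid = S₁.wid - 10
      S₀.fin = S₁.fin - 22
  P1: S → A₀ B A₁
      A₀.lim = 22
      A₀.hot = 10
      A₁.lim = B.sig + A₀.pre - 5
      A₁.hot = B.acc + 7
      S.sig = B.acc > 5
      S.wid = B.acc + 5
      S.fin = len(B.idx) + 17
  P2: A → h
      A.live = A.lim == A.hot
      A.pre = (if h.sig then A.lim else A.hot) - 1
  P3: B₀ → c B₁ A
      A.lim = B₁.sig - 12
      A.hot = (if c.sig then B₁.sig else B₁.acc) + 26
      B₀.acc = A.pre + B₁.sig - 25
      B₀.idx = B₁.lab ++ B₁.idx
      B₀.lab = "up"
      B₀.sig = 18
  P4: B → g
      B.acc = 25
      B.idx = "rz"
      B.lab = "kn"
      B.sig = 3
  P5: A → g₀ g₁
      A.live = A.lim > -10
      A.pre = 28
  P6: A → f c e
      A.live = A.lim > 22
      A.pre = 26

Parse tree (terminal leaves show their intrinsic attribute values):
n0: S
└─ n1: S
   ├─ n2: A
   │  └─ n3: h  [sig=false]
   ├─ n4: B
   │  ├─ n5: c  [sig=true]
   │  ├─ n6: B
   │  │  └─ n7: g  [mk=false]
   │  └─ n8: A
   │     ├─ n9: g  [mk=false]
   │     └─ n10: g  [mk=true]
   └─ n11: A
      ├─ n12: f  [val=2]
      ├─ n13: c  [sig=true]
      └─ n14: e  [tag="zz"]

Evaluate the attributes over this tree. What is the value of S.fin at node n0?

-1

1. n2.lim = 22  [22]
2. n2.hot = 10  [10]
3. n3.sig = false  [terminal]
4. n2.live = false  [A.lim == A.hot]
5. n2.pre = 9  [(if h.sig then A.lim else A.hot) - 1]
6. n5.sig = true  [terminal]
7. n7.mk = false  [terminal]
8. n6.acc = 25  [25]
9. n6.idx = "rz"  ["rz"]
10. n6.lab = "kn"  ["kn"]
11. n6.sig = 3  [3]
12. n8.lim = -9  [B₁.sig - 12]
13. n8.hot = 29  [(if c.sig then B₁.sig else B₁.acc) + 26]
14. n9.mk = false  [terminal]
15. n10.mk = true  [terminal]
16. n8.live = true  [A.lim > -10]
17. n8.pre = 28  [28]
18. n4.acc = 6  [A.pre + B₁.sig - 25]
19. n4.idx = "knrz"  [B₁.lab ++ B₁.idx]
20. n4.lab = "up"  ["up"]
21. n4.sig = 18  [18]
22. n11.lim = 22  [B.sig + A₀.pre - 5]
23. n11.hot = 13  [B.acc + 7]
24. n12.val = 2  [terminal]
25. n13.sig = true  [terminal]
26. n14.tag = "zz"  [terminal]
27. n11.live = false  [A.lim > 22]
28. n11.pre = 26  [26]
29. n1.sig = true  [B.acc > 5]
30. n1.wid = 11  [B.acc + 5]
31. n1.fin = 21  [len(B.idx) + 17]
32. n0.sig = false  [not S₁.sig]
33. n0.wid = 1  [S₁.wid - 10]
34. n0.fin = -1  [S₁.fin - 22]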